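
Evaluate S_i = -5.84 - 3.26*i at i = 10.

S_10 = -5.84 + -3.26*10 = -5.84 + -32.6 = -38.44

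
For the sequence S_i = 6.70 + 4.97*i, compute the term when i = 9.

S_9 = 6.7 + 4.97*9 = 6.7 + 44.73 = 51.43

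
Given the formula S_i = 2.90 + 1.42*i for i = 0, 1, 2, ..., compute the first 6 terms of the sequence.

This is an arithmetic sequence.
i=0: S_0 = 2.9 + 1.42*0 = 2.9
i=1: S_1 = 2.9 + 1.42*1 = 4.32
i=2: S_2 = 2.9 + 1.42*2 = 5.74
i=3: S_3 = 2.9 + 1.42*3 = 7.16
i=4: S_4 = 2.9 + 1.42*4 = 8.58
i=5: S_5 = 2.9 + 1.42*5 = 10.0
The first 6 terms are: [2.9, 4.32, 5.74, 7.16, 8.58, 10.0]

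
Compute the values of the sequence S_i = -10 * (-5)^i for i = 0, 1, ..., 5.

This is a geometric sequence.
i=0: S_0 = -10 * (-5)^0 = -10
i=1: S_1 = -10 * (-5)^1 = 50
i=2: S_2 = -10 * (-5)^2 = -250
i=3: S_3 = -10 * (-5)^3 = 1250
i=4: S_4 = -10 * (-5)^4 = -6250
i=5: S_5 = -10 * (-5)^5 = 31250
The first 6 terms are: [-10, 50, -250, 1250, -6250, 31250]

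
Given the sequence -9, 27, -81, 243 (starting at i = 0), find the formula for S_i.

Check ratios: 27 / -9 = -3.0
Common ratio r = -3.
First term a = -9.
Formula: S_i = -9 * (-3)^i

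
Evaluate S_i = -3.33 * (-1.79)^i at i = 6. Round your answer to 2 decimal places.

S_6 = -3.33 * (-1.79)^6 ≈ -3.33 * 32.8941 ≈ -109.54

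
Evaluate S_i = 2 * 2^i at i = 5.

S_5 = 2 * 2^5 = 2 * 32 = 64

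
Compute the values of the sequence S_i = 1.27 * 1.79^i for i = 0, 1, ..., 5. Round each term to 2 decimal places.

This is a geometric sequence.
i=0: S_0 = 1.27 * 1.79^0 = 1.27
i=1: S_1 = 1.27 * 1.79^1 ≈ 2.27
i=2: S_2 = 1.27 * 1.79^2 ≈ 4.07
i=3: S_3 = 1.27 * 1.79^3 ≈ 7.28
i=4: S_4 = 1.27 * 1.79^4 ≈ 13.04
i=5: S_5 = 1.27 * 1.79^5 ≈ 23.34
The first 6 terms are: [1.27, 2.27, 4.07, 7.28, 13.04, 23.34]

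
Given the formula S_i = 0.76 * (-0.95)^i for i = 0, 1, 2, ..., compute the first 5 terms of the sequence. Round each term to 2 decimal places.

This is a geometric sequence.
i=0: S_0 = 0.76 * (-0.95)^0 = 0.76
i=1: S_1 = 0.76 * (-0.95)^1 ≈ -0.72
i=2: S_2 = 0.76 * (-0.95)^2 ≈ 0.69
i=3: S_3 = 0.76 * (-0.95)^3 ≈ -0.65
i=4: S_4 = 0.76 * (-0.95)^4 ≈ 0.62
The first 5 terms are: [0.76, -0.72, 0.69, -0.65, 0.62]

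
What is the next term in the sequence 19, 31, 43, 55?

Differences: 31 - 19 = 12
This is an arithmetic sequence with common difference d = 12.
Next term = 55 + 12 = 67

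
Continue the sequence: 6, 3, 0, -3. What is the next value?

Differences: 3 - 6 = -3
This is an arithmetic sequence with common difference d = -3.
Next term = -3 + -3 = -6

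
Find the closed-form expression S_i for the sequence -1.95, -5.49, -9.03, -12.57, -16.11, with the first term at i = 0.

Check differences: -5.49 - -1.95 = -3.54
-9.03 - -5.49 = -3.54
Common difference d = -3.54.
First term a = -1.95.
Formula: S_i = -1.95 - 3.54*i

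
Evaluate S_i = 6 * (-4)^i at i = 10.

S_10 = 6 * (-4)^10 = 6 * 1048576 = 6291456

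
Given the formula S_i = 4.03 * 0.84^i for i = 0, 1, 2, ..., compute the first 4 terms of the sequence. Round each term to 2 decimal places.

This is a geometric sequence.
i=0: S_0 = 4.03 * 0.84^0 = 4.03
i=1: S_1 = 4.03 * 0.84^1 ≈ 3.39
i=2: S_2 = 4.03 * 0.84^2 ≈ 2.84
i=3: S_3 = 4.03 * 0.84^3 ≈ 2.39
The first 4 terms are: [4.03, 3.39, 2.84, 2.39]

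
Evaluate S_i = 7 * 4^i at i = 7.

S_7 = 7 * 4^7 = 7 * 16384 = 114688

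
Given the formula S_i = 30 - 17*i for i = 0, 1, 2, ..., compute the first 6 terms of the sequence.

This is an arithmetic sequence.
i=0: S_0 = 30 + -17*0 = 30
i=1: S_1 = 30 + -17*1 = 13
i=2: S_2 = 30 + -17*2 = -4
i=3: S_3 = 30 + -17*3 = -21
i=4: S_4 = 30 + -17*4 = -38
i=5: S_5 = 30 + -17*5 = -55
The first 6 terms are: [30, 13, -4, -21, -38, -55]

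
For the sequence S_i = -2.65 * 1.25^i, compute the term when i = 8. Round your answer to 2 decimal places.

S_8 = -2.65 * 1.25^8 ≈ -2.65 * 5.9605 ≈ -15.8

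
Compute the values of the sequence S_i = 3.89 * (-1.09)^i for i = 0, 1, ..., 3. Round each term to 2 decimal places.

This is a geometric sequence.
i=0: S_0 = 3.89 * (-1.09)^0 = 3.89
i=1: S_1 = 3.89 * (-1.09)^1 ≈ -4.24
i=2: S_2 = 3.89 * (-1.09)^2 ≈ 4.62
i=3: S_3 = 3.89 * (-1.09)^3 ≈ -5.04
The first 4 terms are: [3.89, -4.24, 4.62, -5.04]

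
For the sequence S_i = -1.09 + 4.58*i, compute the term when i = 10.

S_10 = -1.09 + 4.58*10 = -1.09 + 45.8 = 44.71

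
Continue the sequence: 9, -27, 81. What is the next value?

Ratios: -27 / 9 = -3.0
This is a geometric sequence with common ratio r = -3.
Next term = 81 * -3 = -243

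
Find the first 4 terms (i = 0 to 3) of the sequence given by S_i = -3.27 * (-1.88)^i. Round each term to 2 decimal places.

This is a geometric sequence.
i=0: S_0 = -3.27 * (-1.88)^0 = -3.27
i=1: S_1 = -3.27 * (-1.88)^1 ≈ 6.15
i=2: S_2 = -3.27 * (-1.88)^2 ≈ -11.56
i=3: S_3 = -3.27 * (-1.88)^3 ≈ 21.73
The first 4 terms are: [-3.27, 6.15, -11.56, 21.73]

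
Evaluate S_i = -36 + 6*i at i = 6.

S_6 = -36 + 6*6 = -36 + 36 = 0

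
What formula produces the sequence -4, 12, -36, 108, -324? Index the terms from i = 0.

Check ratios: 12 / -4 = -3.0
Common ratio r = -3.
First term a = -4.
Formula: S_i = -4 * (-3)^i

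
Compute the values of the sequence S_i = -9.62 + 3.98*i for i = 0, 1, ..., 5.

This is an arithmetic sequence.
i=0: S_0 = -9.62 + 3.98*0 = -9.62
i=1: S_1 = -9.62 + 3.98*1 = -5.64
i=2: S_2 = -9.62 + 3.98*2 = -1.66
i=3: S_3 = -9.62 + 3.98*3 = 2.32
i=4: S_4 = -9.62 + 3.98*4 = 6.3
i=5: S_5 = -9.62 + 3.98*5 = 10.28
The first 6 terms are: [-9.62, -5.64, -1.66, 2.32, 6.3, 10.28]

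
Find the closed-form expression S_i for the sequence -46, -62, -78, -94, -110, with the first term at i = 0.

Check differences: -62 - -46 = -16
-78 - -62 = -16
Common difference d = -16.
First term a = -46.
Formula: S_i = -46 - 16*i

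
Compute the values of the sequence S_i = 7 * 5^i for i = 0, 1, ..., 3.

This is a geometric sequence.
i=0: S_0 = 7 * 5^0 = 7
i=1: S_1 = 7 * 5^1 = 35
i=2: S_2 = 7 * 5^2 = 175
i=3: S_3 = 7 * 5^3 = 875
The first 4 terms are: [7, 35, 175, 875]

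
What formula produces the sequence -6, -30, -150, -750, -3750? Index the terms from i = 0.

Check ratios: -30 / -6 = 5.0
Common ratio r = 5.
First term a = -6.
Formula: S_i = -6 * 5^i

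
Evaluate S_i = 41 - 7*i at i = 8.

S_8 = 41 + -7*8 = 41 + -56 = -15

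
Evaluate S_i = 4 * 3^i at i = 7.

S_7 = 4 * 3^7 = 4 * 2187 = 8748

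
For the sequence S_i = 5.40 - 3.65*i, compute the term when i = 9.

S_9 = 5.4 + -3.65*9 = 5.4 + -32.85 = -27.45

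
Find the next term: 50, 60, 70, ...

Differences: 60 - 50 = 10
This is an arithmetic sequence with common difference d = 10.
Next term = 70 + 10 = 80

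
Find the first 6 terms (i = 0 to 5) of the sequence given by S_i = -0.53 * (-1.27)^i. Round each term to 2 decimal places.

This is a geometric sequence.
i=0: S_0 = -0.53 * (-1.27)^0 = -0.53
i=1: S_1 = -0.53 * (-1.27)^1 ≈ 0.67
i=2: S_2 = -0.53 * (-1.27)^2 ≈ -0.85
i=3: S_3 = -0.53 * (-1.27)^3 ≈ 1.09
i=4: S_4 = -0.53 * (-1.27)^4 ≈ -1.38
i=5: S_5 = -0.53 * (-1.27)^5 ≈ 1.75
The first 6 terms are: [-0.53, 0.67, -0.85, 1.09, -1.38, 1.75]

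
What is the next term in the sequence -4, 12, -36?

Ratios: 12 / -4 = -3.0
This is a geometric sequence with common ratio r = -3.
Next term = -36 * -3 = 108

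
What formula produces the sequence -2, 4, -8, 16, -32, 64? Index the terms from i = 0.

Check ratios: 4 / -2 = -2.0
Common ratio r = -2.
First term a = -2.
Formula: S_i = -2 * (-2)^i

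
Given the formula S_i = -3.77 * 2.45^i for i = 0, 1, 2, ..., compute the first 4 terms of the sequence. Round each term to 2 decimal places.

This is a geometric sequence.
i=0: S_0 = -3.77 * 2.45^0 = -3.77
i=1: S_1 = -3.77 * 2.45^1 ≈ -9.24
i=2: S_2 = -3.77 * 2.45^2 ≈ -22.63
i=3: S_3 = -3.77 * 2.45^3 ≈ -55.44
The first 4 terms are: [-3.77, -9.24, -22.63, -55.44]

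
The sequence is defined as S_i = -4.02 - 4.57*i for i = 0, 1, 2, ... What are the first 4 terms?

This is an arithmetic sequence.
i=0: S_0 = -4.02 + -4.57*0 = -4.02
i=1: S_1 = -4.02 + -4.57*1 = -8.59
i=2: S_2 = -4.02 + -4.57*2 = -13.16
i=3: S_3 = -4.02 + -4.57*3 = -17.73
The first 4 terms are: [-4.02, -8.59, -13.16, -17.73]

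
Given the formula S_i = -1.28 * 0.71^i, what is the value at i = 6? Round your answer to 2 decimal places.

S_6 = -1.28 * 0.71^6 ≈ -1.28 * 0.1281 ≈ -0.16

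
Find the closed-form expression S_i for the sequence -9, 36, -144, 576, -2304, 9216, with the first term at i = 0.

Check ratios: 36 / -9 = -4.0
Common ratio r = -4.
First term a = -9.
Formula: S_i = -9 * (-4)^i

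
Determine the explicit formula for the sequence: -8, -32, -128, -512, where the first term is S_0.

Check ratios: -32 / -8 = 4.0
Common ratio r = 4.
First term a = -8.
Formula: S_i = -8 * 4^i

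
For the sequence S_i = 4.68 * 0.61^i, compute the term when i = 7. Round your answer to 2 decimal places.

S_7 = 4.68 * 0.61^7 ≈ 4.68 * 0.0314 ≈ 0.15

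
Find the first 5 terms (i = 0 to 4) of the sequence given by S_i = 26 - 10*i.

This is an arithmetic sequence.
i=0: S_0 = 26 + -10*0 = 26
i=1: S_1 = 26 + -10*1 = 16
i=2: S_2 = 26 + -10*2 = 6
i=3: S_3 = 26 + -10*3 = -4
i=4: S_4 = 26 + -10*4 = -14
The first 5 terms are: [26, 16, 6, -4, -14]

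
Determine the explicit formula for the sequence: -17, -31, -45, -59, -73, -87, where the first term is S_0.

Check differences: -31 - -17 = -14
-45 - -31 = -14
Common difference d = -14.
First term a = -17.
Formula: S_i = -17 - 14*i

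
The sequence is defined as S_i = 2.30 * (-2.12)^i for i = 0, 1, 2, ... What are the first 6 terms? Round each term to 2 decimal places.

This is a geometric sequence.
i=0: S_0 = 2.3 * (-2.12)^0 = 2.3
i=1: S_1 = 2.3 * (-2.12)^1 ≈ -4.88
i=2: S_2 = 2.3 * (-2.12)^2 ≈ 10.34
i=3: S_3 = 2.3 * (-2.12)^3 ≈ -21.91
i=4: S_4 = 2.3 * (-2.12)^4 ≈ 46.46
i=5: S_5 = 2.3 * (-2.12)^5 ≈ -98.49
The first 6 terms are: [2.3, -4.88, 10.34, -21.91, 46.46, -98.49]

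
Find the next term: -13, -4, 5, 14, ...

Differences: -4 - -13 = 9
This is an arithmetic sequence with common difference d = 9.
Next term = 14 + 9 = 23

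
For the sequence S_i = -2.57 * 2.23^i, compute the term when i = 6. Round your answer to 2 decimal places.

S_6 = -2.57 * 2.23^6 ≈ -2.57 * 122.9785 ≈ -316.05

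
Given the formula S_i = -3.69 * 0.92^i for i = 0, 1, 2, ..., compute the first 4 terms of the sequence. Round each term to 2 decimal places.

This is a geometric sequence.
i=0: S_0 = -3.69 * 0.92^0 = -3.69
i=1: S_1 = -3.69 * 0.92^1 ≈ -3.39
i=2: S_2 = -3.69 * 0.92^2 ≈ -3.12
i=3: S_3 = -3.69 * 0.92^3 ≈ -2.87
The first 4 terms are: [-3.69, -3.39, -3.12, -2.87]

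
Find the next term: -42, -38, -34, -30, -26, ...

Differences: -38 - -42 = 4
This is an arithmetic sequence with common difference d = 4.
Next term = -26 + 4 = -22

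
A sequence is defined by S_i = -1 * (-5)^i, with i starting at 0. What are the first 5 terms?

This is a geometric sequence.
i=0: S_0 = -1 * (-5)^0 = -1
i=1: S_1 = -1 * (-5)^1 = 5
i=2: S_2 = -1 * (-5)^2 = -25
i=3: S_3 = -1 * (-5)^3 = 125
i=4: S_4 = -1 * (-5)^4 = -625
The first 5 terms are: [-1, 5, -25, 125, -625]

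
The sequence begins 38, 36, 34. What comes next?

Differences: 36 - 38 = -2
This is an arithmetic sequence with common difference d = -2.
Next term = 34 + -2 = 32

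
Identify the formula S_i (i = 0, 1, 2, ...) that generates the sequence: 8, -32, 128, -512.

Check ratios: -32 / 8 = -4.0
Common ratio r = -4.
First term a = 8.
Formula: S_i = 8 * (-4)^i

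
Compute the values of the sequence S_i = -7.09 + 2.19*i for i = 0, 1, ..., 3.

This is an arithmetic sequence.
i=0: S_0 = -7.09 + 2.19*0 = -7.09
i=1: S_1 = -7.09 + 2.19*1 = -4.9
i=2: S_2 = -7.09 + 2.19*2 = -2.71
i=3: S_3 = -7.09 + 2.19*3 = -0.52
The first 4 terms are: [-7.09, -4.9, -2.71, -0.52]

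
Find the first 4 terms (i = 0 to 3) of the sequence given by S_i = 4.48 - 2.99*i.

This is an arithmetic sequence.
i=0: S_0 = 4.48 + -2.99*0 = 4.48
i=1: S_1 = 4.48 + -2.99*1 = 1.49
i=2: S_2 = 4.48 + -2.99*2 = -1.5
i=3: S_3 = 4.48 + -2.99*3 = -4.49
The first 4 terms are: [4.48, 1.49, -1.5, -4.49]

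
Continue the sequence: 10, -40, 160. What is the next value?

Ratios: -40 / 10 = -4.0
This is a geometric sequence with common ratio r = -4.
Next term = 160 * -4 = -640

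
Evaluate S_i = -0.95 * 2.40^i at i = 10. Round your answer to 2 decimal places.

S_10 = -0.95 * 2.4^10 ≈ -0.95 * 6340.3381 ≈ -6023.32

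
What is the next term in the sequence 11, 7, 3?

Differences: 7 - 11 = -4
This is an arithmetic sequence with common difference d = -4.
Next term = 3 + -4 = -1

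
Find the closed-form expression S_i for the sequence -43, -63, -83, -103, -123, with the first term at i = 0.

Check differences: -63 - -43 = -20
-83 - -63 = -20
Common difference d = -20.
First term a = -43.
Formula: S_i = -43 - 20*i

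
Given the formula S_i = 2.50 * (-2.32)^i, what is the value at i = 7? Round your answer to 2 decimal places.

S_7 = 2.5 * (-2.32)^7 ≈ 2.5 * -361.7561 ≈ -904.39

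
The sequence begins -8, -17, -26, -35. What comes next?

Differences: -17 - -8 = -9
This is an arithmetic sequence with common difference d = -9.
Next term = -35 + -9 = -44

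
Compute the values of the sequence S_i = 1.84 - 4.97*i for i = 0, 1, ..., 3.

This is an arithmetic sequence.
i=0: S_0 = 1.84 + -4.97*0 = 1.84
i=1: S_1 = 1.84 + -4.97*1 = -3.13
i=2: S_2 = 1.84 + -4.97*2 = -8.1
i=3: S_3 = 1.84 + -4.97*3 = -13.07
The first 4 terms are: [1.84, -3.13, -8.1, -13.07]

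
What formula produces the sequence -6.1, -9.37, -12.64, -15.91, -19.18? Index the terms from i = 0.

Check differences: -9.37 - -6.1 = -3.27
-12.64 - -9.37 = -3.27
Common difference d = -3.27.
First term a = -6.1.
Formula: S_i = -6.10 - 3.27*i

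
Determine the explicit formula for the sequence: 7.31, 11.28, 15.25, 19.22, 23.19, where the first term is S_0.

Check differences: 11.28 - 7.31 = 3.97
15.25 - 11.28 = 3.97
Common difference d = 3.97.
First term a = 7.31.
Formula: S_i = 7.31 + 3.97*i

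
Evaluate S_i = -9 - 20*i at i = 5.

S_5 = -9 + -20*5 = -9 + -100 = -109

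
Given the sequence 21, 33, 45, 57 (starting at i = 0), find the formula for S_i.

Check differences: 33 - 21 = 12
45 - 33 = 12
Common difference d = 12.
First term a = 21.
Formula: S_i = 21 + 12*i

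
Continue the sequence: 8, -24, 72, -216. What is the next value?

Ratios: -24 / 8 = -3.0
This is a geometric sequence with common ratio r = -3.
Next term = -216 * -3 = 648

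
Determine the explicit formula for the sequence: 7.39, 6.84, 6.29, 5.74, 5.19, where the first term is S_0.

Check differences: 6.84 - 7.39 = -0.55
6.29 - 6.84 = -0.55
Common difference d = -0.55.
First term a = 7.39.
Formula: S_i = 7.39 - 0.55*i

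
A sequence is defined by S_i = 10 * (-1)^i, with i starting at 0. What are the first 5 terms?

This is a geometric sequence.
i=0: S_0 = 10 * (-1)^0 = 10
i=1: S_1 = 10 * (-1)^1 = -10
i=2: S_2 = 10 * (-1)^2 = 10
i=3: S_3 = 10 * (-1)^3 = -10
i=4: S_4 = 10 * (-1)^4 = 10
The first 5 terms are: [10, -10, 10, -10, 10]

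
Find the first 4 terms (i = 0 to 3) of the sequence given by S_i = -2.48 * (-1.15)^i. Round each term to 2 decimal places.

This is a geometric sequence.
i=0: S_0 = -2.48 * (-1.15)^0 = -2.48
i=1: S_1 = -2.48 * (-1.15)^1 ≈ 2.85
i=2: S_2 = -2.48 * (-1.15)^2 ≈ -3.28
i=3: S_3 = -2.48 * (-1.15)^3 ≈ 3.77
The first 4 terms are: [-2.48, 2.85, -3.28, 3.77]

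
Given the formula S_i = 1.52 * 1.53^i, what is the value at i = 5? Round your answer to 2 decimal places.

S_5 = 1.52 * 1.53^5 ≈ 1.52 * 8.3841 ≈ 12.74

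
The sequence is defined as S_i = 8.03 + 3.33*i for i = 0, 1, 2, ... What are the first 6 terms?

This is an arithmetic sequence.
i=0: S_0 = 8.03 + 3.33*0 = 8.03
i=1: S_1 = 8.03 + 3.33*1 = 11.36
i=2: S_2 = 8.03 + 3.33*2 = 14.69
i=3: S_3 = 8.03 + 3.33*3 = 18.02
i=4: S_4 = 8.03 + 3.33*4 = 21.35
i=5: S_5 = 8.03 + 3.33*5 = 24.68
The first 6 terms are: [8.03, 11.36, 14.69, 18.02, 21.35, 24.68]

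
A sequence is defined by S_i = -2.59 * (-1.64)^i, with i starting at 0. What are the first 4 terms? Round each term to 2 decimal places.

This is a geometric sequence.
i=0: S_0 = -2.59 * (-1.64)^0 = -2.59
i=1: S_1 = -2.59 * (-1.64)^1 ≈ 4.25
i=2: S_2 = -2.59 * (-1.64)^2 ≈ -6.97
i=3: S_3 = -2.59 * (-1.64)^3 ≈ 11.42
The first 4 terms are: [-2.59, 4.25, -6.97, 11.42]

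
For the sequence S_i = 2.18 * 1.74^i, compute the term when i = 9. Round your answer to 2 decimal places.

S_9 = 2.18 * 1.74^9 ≈ 2.18 * 146.1986 ≈ 318.71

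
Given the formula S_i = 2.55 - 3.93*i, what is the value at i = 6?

S_6 = 2.55 + -3.93*6 = 2.55 + -23.58 = -21.03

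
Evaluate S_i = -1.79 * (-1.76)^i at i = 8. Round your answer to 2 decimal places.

S_8 = -1.79 * (-1.76)^8 ≈ -1.79 * 92.0664 ≈ -164.8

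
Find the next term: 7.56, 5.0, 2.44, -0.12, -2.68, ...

Differences: 5.0 - 7.56 = -2.56
This is an arithmetic sequence with common difference d = -2.56.
Next term = -2.68 + -2.56 = -5.24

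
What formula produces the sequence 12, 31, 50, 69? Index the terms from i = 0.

Check differences: 31 - 12 = 19
50 - 31 = 19
Common difference d = 19.
First term a = 12.
Formula: S_i = 12 + 19*i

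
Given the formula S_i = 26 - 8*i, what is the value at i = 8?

S_8 = 26 + -8*8 = 26 + -64 = -38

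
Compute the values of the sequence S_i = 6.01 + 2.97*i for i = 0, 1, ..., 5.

This is an arithmetic sequence.
i=0: S_0 = 6.01 + 2.97*0 = 6.01
i=1: S_1 = 6.01 + 2.97*1 = 8.98
i=2: S_2 = 6.01 + 2.97*2 = 11.95
i=3: S_3 = 6.01 + 2.97*3 = 14.92
i=4: S_4 = 6.01 + 2.97*4 = 17.89
i=5: S_5 = 6.01 + 2.97*5 = 20.86
The first 6 terms are: [6.01, 8.98, 11.95, 14.92, 17.89, 20.86]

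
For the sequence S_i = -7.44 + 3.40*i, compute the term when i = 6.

S_6 = -7.44 + 3.4*6 = -7.44 + 20.4 = 12.96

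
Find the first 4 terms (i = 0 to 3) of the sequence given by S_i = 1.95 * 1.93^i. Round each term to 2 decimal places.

This is a geometric sequence.
i=0: S_0 = 1.95 * 1.93^0 = 1.95
i=1: S_1 = 1.95 * 1.93^1 ≈ 3.76
i=2: S_2 = 1.95 * 1.93^2 ≈ 7.26
i=3: S_3 = 1.95 * 1.93^3 ≈ 14.02
The first 4 terms are: [1.95, 3.76, 7.26, 14.02]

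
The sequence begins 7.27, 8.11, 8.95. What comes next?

Differences: 8.11 - 7.27 = 0.84
This is an arithmetic sequence with common difference d = 0.84.
Next term = 8.95 + 0.84 = 9.79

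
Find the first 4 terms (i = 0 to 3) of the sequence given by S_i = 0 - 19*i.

This is an arithmetic sequence.
i=0: S_0 = 0 + -19*0 = 0
i=1: S_1 = 0 + -19*1 = -19
i=2: S_2 = 0 + -19*2 = -38
i=3: S_3 = 0 + -19*3 = -57
The first 4 terms are: [0, -19, -38, -57]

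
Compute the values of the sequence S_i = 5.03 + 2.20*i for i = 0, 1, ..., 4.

This is an arithmetic sequence.
i=0: S_0 = 5.03 + 2.2*0 = 5.03
i=1: S_1 = 5.03 + 2.2*1 = 7.23
i=2: S_2 = 5.03 + 2.2*2 = 9.43
i=3: S_3 = 5.03 + 2.2*3 = 11.63
i=4: S_4 = 5.03 + 2.2*4 = 13.83
The first 5 terms are: [5.03, 7.23, 9.43, 11.63, 13.83]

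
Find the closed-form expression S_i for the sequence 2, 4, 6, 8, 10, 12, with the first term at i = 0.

Check differences: 4 - 2 = 2
6 - 4 = 2
Common difference d = 2.
First term a = 2.
Formula: S_i = 2 + 2*i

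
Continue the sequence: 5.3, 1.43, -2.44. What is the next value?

Differences: 1.43 - 5.3 = -3.87
This is an arithmetic sequence with common difference d = -3.87.
Next term = -2.44 + -3.87 = -6.31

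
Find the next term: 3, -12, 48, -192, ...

Ratios: -12 / 3 = -4.0
This is a geometric sequence with common ratio r = -4.
Next term = -192 * -4 = 768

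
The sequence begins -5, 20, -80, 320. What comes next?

Ratios: 20 / -5 = -4.0
This is a geometric sequence with common ratio r = -4.
Next term = 320 * -4 = -1280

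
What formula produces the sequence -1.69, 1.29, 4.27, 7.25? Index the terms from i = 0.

Check differences: 1.29 - -1.69 = 2.98
4.27 - 1.29 = 2.98
Common difference d = 2.98.
First term a = -1.69.
Formula: S_i = -1.69 + 2.98*i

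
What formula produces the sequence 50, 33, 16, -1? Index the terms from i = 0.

Check differences: 33 - 50 = -17
16 - 33 = -17
Common difference d = -17.
First term a = 50.
Formula: S_i = 50 - 17*i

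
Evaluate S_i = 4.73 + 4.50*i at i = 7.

S_7 = 4.73 + 4.5*7 = 4.73 + 31.5 = 36.23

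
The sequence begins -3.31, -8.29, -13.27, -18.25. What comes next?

Differences: -8.29 - -3.31 = -4.98
This is an arithmetic sequence with common difference d = -4.98.
Next term = -18.25 + -4.98 = -23.23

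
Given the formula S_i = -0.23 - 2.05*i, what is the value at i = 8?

S_8 = -0.23 + -2.05*8 = -0.23 + -16.4 = -16.63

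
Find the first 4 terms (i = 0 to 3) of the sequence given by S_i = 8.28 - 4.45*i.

This is an arithmetic sequence.
i=0: S_0 = 8.28 + -4.45*0 = 8.28
i=1: S_1 = 8.28 + -4.45*1 = 3.83
i=2: S_2 = 8.28 + -4.45*2 = -0.62
i=3: S_3 = 8.28 + -4.45*3 = -5.07
The first 4 terms are: [8.28, 3.83, -0.62, -5.07]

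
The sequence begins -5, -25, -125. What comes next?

Ratios: -25 / -5 = 5.0
This is a geometric sequence with common ratio r = 5.
Next term = -125 * 5 = -625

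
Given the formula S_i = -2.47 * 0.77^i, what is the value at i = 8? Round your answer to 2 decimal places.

S_8 = -2.47 * 0.77^8 ≈ -2.47 * 0.1236 ≈ -0.31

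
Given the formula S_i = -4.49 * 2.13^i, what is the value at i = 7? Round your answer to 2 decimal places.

S_7 = -4.49 * 2.13^7 ≈ -4.49 * 198.9103 ≈ -893.11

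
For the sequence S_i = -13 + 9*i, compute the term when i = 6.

S_6 = -13 + 9*6 = -13 + 54 = 41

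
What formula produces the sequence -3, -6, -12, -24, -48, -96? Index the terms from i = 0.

Check ratios: -6 / -3 = 2.0
Common ratio r = 2.
First term a = -3.
Formula: S_i = -3 * 2^i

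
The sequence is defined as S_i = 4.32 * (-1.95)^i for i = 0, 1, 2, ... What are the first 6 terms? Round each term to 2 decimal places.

This is a geometric sequence.
i=0: S_0 = 4.32 * (-1.95)^0 = 4.32
i=1: S_1 = 4.32 * (-1.95)^1 ≈ -8.42
i=2: S_2 = 4.32 * (-1.95)^2 ≈ 16.43
i=3: S_3 = 4.32 * (-1.95)^3 ≈ -32.03
i=4: S_4 = 4.32 * (-1.95)^4 ≈ 62.46
i=5: S_5 = 4.32 * (-1.95)^5 ≈ -121.8
The first 6 terms are: [4.32, -8.42, 16.43, -32.03, 62.46, -121.8]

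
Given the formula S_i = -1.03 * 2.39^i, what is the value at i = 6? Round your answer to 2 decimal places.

S_6 = -1.03 * 2.39^6 ≈ -1.03 * 186.3749 ≈ -191.97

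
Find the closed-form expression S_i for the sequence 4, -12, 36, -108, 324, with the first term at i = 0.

Check ratios: -12 / 4 = -3.0
Common ratio r = -3.
First term a = 4.
Formula: S_i = 4 * (-3)^i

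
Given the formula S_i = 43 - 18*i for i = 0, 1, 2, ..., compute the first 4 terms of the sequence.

This is an arithmetic sequence.
i=0: S_0 = 43 + -18*0 = 43
i=1: S_1 = 43 + -18*1 = 25
i=2: S_2 = 43 + -18*2 = 7
i=3: S_3 = 43 + -18*3 = -11
The first 4 terms are: [43, 25, 7, -11]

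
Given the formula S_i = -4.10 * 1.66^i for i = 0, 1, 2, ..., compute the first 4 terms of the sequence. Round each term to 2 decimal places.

This is a geometric sequence.
i=0: S_0 = -4.1 * 1.66^0 = -4.1
i=1: S_1 = -4.1 * 1.66^1 ≈ -6.81
i=2: S_2 = -4.1 * 1.66^2 ≈ -11.3
i=3: S_3 = -4.1 * 1.66^3 ≈ -18.75
The first 4 terms are: [-4.1, -6.81, -11.3, -18.75]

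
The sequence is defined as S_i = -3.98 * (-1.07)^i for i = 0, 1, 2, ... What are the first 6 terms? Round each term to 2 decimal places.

This is a geometric sequence.
i=0: S_0 = -3.98 * (-1.07)^0 = -3.98
i=1: S_1 = -3.98 * (-1.07)^1 ≈ 4.26
i=2: S_2 = -3.98 * (-1.07)^2 ≈ -4.56
i=3: S_3 = -3.98 * (-1.07)^3 ≈ 4.88
i=4: S_4 = -3.98 * (-1.07)^4 ≈ -5.22
i=5: S_5 = -3.98 * (-1.07)^5 ≈ 5.58
The first 6 terms are: [-3.98, 4.26, -4.56, 4.88, -5.22, 5.58]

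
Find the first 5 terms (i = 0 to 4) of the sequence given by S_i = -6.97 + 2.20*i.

This is an arithmetic sequence.
i=0: S_0 = -6.97 + 2.2*0 = -6.97
i=1: S_1 = -6.97 + 2.2*1 = -4.77
i=2: S_2 = -6.97 + 2.2*2 = -2.57
i=3: S_3 = -6.97 + 2.2*3 = -0.37
i=4: S_4 = -6.97 + 2.2*4 = 1.83
The first 5 terms are: [-6.97, -4.77, -2.57, -0.37, 1.83]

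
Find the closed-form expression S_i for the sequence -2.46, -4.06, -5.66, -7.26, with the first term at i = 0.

Check differences: -4.06 - -2.46 = -1.6
-5.66 - -4.06 = -1.6
Common difference d = -1.6.
First term a = -2.46.
Formula: S_i = -2.46 - 1.60*i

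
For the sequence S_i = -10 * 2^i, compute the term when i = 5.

S_5 = -10 * 2^5 = -10 * 32 = -320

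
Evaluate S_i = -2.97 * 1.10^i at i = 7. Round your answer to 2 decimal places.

S_7 = -2.97 * 1.1^7 ≈ -2.97 * 1.9487 ≈ -5.79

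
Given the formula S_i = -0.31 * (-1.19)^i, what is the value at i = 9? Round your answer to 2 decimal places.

S_9 = -0.31 * (-1.19)^9 ≈ -0.31 * -4.7854 ≈ 1.48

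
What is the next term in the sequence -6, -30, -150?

Ratios: -30 / -6 = 5.0
This is a geometric sequence with common ratio r = 5.
Next term = -150 * 5 = -750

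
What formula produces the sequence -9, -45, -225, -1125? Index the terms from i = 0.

Check ratios: -45 / -9 = 5.0
Common ratio r = 5.
First term a = -9.
Formula: S_i = -9 * 5^i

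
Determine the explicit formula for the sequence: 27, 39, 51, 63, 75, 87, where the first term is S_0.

Check differences: 39 - 27 = 12
51 - 39 = 12
Common difference d = 12.
First term a = 27.
Formula: S_i = 27 + 12*i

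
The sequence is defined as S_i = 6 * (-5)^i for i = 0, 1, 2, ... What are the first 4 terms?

This is a geometric sequence.
i=0: S_0 = 6 * (-5)^0 = 6
i=1: S_1 = 6 * (-5)^1 = -30
i=2: S_2 = 6 * (-5)^2 = 150
i=3: S_3 = 6 * (-5)^3 = -750
The first 4 terms are: [6, -30, 150, -750]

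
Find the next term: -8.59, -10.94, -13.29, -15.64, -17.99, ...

Differences: -10.94 - -8.59 = -2.35
This is an arithmetic sequence with common difference d = -2.35.
Next term = -17.99 + -2.35 = -20.34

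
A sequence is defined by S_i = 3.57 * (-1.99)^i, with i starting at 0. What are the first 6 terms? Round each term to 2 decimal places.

This is a geometric sequence.
i=0: S_0 = 3.57 * (-1.99)^0 = 3.57
i=1: S_1 = 3.57 * (-1.99)^1 ≈ -7.1
i=2: S_2 = 3.57 * (-1.99)^2 ≈ 14.14
i=3: S_3 = 3.57 * (-1.99)^3 ≈ -28.13
i=4: S_4 = 3.57 * (-1.99)^4 ≈ 55.99
i=5: S_5 = 3.57 * (-1.99)^5 ≈ -111.41
The first 6 terms are: [3.57, -7.1, 14.14, -28.13, 55.99, -111.41]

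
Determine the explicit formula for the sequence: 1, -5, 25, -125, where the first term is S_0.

Check ratios: -5 / 1 = -5.0
Common ratio r = -5.
First term a = 1.
Formula: S_i = 1 * (-5)^i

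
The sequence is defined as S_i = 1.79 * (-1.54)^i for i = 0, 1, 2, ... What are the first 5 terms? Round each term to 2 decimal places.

This is a geometric sequence.
i=0: S_0 = 1.79 * (-1.54)^0 = 1.79
i=1: S_1 = 1.79 * (-1.54)^1 ≈ -2.76
i=2: S_2 = 1.79 * (-1.54)^2 ≈ 4.25
i=3: S_3 = 1.79 * (-1.54)^3 ≈ -6.54
i=4: S_4 = 1.79 * (-1.54)^4 ≈ 10.07
The first 5 terms are: [1.79, -2.76, 4.25, -6.54, 10.07]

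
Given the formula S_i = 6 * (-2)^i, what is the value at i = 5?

S_5 = 6 * (-2)^5 = 6 * -32 = -192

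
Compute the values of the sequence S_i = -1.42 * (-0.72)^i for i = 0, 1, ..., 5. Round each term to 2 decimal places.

This is a geometric sequence.
i=0: S_0 = -1.42 * (-0.72)^0 = -1.42
i=1: S_1 = -1.42 * (-0.72)^1 ≈ 1.02
i=2: S_2 = -1.42 * (-0.72)^2 ≈ -0.74
i=3: S_3 = -1.42 * (-0.72)^3 ≈ 0.53
i=4: S_4 = -1.42 * (-0.72)^4 ≈ -0.38
i=5: S_5 = -1.42 * (-0.72)^5 ≈ 0.27
The first 6 terms are: [-1.42, 1.02, -0.74, 0.53, -0.38, 0.27]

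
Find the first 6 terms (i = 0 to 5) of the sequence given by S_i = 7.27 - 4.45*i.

This is an arithmetic sequence.
i=0: S_0 = 7.27 + -4.45*0 = 7.27
i=1: S_1 = 7.27 + -4.45*1 = 2.82
i=2: S_2 = 7.27 + -4.45*2 = -1.63
i=3: S_3 = 7.27 + -4.45*3 = -6.08
i=4: S_4 = 7.27 + -4.45*4 = -10.53
i=5: S_5 = 7.27 + -4.45*5 = -14.98
The first 6 terms are: [7.27, 2.82, -1.63, -6.08, -10.53, -14.98]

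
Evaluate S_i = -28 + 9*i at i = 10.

S_10 = -28 + 9*10 = -28 + 90 = 62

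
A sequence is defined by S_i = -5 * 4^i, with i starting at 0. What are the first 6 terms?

This is a geometric sequence.
i=0: S_0 = -5 * 4^0 = -5
i=1: S_1 = -5 * 4^1 = -20
i=2: S_2 = -5 * 4^2 = -80
i=3: S_3 = -5 * 4^3 = -320
i=4: S_4 = -5 * 4^4 = -1280
i=5: S_5 = -5 * 4^5 = -5120
The first 6 terms are: [-5, -20, -80, -320, -1280, -5120]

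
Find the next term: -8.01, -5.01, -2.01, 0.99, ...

Differences: -5.01 - -8.01 = 3.0
This is an arithmetic sequence with common difference d = 3.0.
Next term = 0.99 + 3.0 = 3.99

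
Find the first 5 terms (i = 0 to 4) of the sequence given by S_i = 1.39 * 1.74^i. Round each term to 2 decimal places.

This is a geometric sequence.
i=0: S_0 = 1.39 * 1.74^0 = 1.39
i=1: S_1 = 1.39 * 1.74^1 ≈ 2.42
i=2: S_2 = 1.39 * 1.74^2 ≈ 4.21
i=3: S_3 = 1.39 * 1.74^3 ≈ 7.32
i=4: S_4 = 1.39 * 1.74^4 ≈ 12.74
The first 5 terms are: [1.39, 2.42, 4.21, 7.32, 12.74]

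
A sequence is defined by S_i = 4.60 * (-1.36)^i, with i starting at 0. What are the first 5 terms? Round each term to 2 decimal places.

This is a geometric sequence.
i=0: S_0 = 4.6 * (-1.36)^0 = 4.6
i=1: S_1 = 4.6 * (-1.36)^1 ≈ -6.26
i=2: S_2 = 4.6 * (-1.36)^2 ≈ 8.51
i=3: S_3 = 4.6 * (-1.36)^3 ≈ -11.57
i=4: S_4 = 4.6 * (-1.36)^4 ≈ 15.74
The first 5 terms are: [4.6, -6.26, 8.51, -11.57, 15.74]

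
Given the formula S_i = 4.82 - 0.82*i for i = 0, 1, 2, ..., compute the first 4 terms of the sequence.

This is an arithmetic sequence.
i=0: S_0 = 4.82 + -0.82*0 = 4.82
i=1: S_1 = 4.82 + -0.82*1 = 4.0
i=2: S_2 = 4.82 + -0.82*2 = 3.18
i=3: S_3 = 4.82 + -0.82*3 = 2.36
The first 4 terms are: [4.82, 4.0, 3.18, 2.36]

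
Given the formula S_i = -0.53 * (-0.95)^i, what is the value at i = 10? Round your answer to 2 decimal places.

S_10 = -0.53 * (-0.95)^10 ≈ -0.53 * 0.5987 ≈ -0.32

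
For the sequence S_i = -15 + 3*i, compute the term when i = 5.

S_5 = -15 + 3*5 = -15 + 15 = 0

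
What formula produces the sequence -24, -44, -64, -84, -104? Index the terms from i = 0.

Check differences: -44 - -24 = -20
-64 - -44 = -20
Common difference d = -20.
First term a = -24.
Formula: S_i = -24 - 20*i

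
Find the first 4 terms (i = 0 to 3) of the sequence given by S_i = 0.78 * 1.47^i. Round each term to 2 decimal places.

This is a geometric sequence.
i=0: S_0 = 0.78 * 1.47^0 = 0.78
i=1: S_1 = 0.78 * 1.47^1 ≈ 1.15
i=2: S_2 = 0.78 * 1.47^2 ≈ 1.69
i=3: S_3 = 0.78 * 1.47^3 ≈ 2.48
The first 4 terms are: [0.78, 1.15, 1.69, 2.48]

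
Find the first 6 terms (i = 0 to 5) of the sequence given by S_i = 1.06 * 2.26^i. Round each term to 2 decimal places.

This is a geometric sequence.
i=0: S_0 = 1.06 * 2.26^0 = 1.06
i=1: S_1 = 1.06 * 2.26^1 ≈ 2.4
i=2: S_2 = 1.06 * 2.26^2 ≈ 5.41
i=3: S_3 = 1.06 * 2.26^3 ≈ 12.24
i=4: S_4 = 1.06 * 2.26^4 ≈ 27.65
i=5: S_5 = 1.06 * 2.26^5 ≈ 62.5
The first 6 terms are: [1.06, 2.4, 5.41, 12.24, 27.65, 62.5]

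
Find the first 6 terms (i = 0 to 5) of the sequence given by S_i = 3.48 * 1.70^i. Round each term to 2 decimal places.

This is a geometric sequence.
i=0: S_0 = 3.48 * 1.7^0 = 3.48
i=1: S_1 = 3.48 * 1.7^1 ≈ 5.92
i=2: S_2 = 3.48 * 1.7^2 ≈ 10.06
i=3: S_3 = 3.48 * 1.7^3 ≈ 17.1
i=4: S_4 = 3.48 * 1.7^4 ≈ 29.07
i=5: S_5 = 3.48 * 1.7^5 ≈ 49.41
The first 6 terms are: [3.48, 5.92, 10.06, 17.1, 29.07, 49.41]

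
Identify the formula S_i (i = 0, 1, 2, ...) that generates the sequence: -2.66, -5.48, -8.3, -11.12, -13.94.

Check differences: -5.48 - -2.66 = -2.82
-8.3 - -5.48 = -2.82
Common difference d = -2.82.
First term a = -2.66.
Formula: S_i = -2.66 - 2.82*i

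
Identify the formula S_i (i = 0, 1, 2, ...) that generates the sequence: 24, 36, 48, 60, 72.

Check differences: 36 - 24 = 12
48 - 36 = 12
Common difference d = 12.
First term a = 24.
Formula: S_i = 24 + 12*i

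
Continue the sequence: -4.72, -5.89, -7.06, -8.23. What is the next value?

Differences: -5.89 - -4.72 = -1.17
This is an arithmetic sequence with common difference d = -1.17.
Next term = -8.23 + -1.17 = -9.4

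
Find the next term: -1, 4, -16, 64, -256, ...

Ratios: 4 / -1 = -4.0
This is a geometric sequence with common ratio r = -4.
Next term = -256 * -4 = 1024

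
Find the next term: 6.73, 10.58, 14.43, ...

Differences: 10.58 - 6.73 = 3.85
This is an arithmetic sequence with common difference d = 3.85.
Next term = 14.43 + 3.85 = 18.28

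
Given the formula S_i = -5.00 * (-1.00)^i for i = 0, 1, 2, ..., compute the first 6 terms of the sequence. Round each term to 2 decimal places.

This is a geometric sequence.
i=0: S_0 = -5.0 * (-1.0)^0 = -5.0
i=1: S_1 = -5.0 * (-1.0)^1 = 5.0
i=2: S_2 = -5.0 * (-1.0)^2 = -5.0
i=3: S_3 = -5.0 * (-1.0)^3 = 5.0
i=4: S_4 = -5.0 * (-1.0)^4 = -5.0
i=5: S_5 = -5.0 * (-1.0)^5 = 5.0
The first 6 terms are: [-5.0, 5.0, -5.0, 5.0, -5.0, 5.0]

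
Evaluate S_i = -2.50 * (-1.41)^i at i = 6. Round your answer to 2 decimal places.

S_6 = -2.5 * (-1.41)^6 ≈ -2.5 * 7.858 ≈ -19.65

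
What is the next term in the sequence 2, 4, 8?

Ratios: 4 / 2 = 2.0
This is a geometric sequence with common ratio r = 2.
Next term = 8 * 2 = 16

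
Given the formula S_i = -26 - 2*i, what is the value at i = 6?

S_6 = -26 + -2*6 = -26 + -12 = -38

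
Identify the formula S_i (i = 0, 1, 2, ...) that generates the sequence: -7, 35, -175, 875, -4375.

Check ratios: 35 / -7 = -5.0
Common ratio r = -5.
First term a = -7.
Formula: S_i = -7 * (-5)^i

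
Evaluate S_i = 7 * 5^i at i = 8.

S_8 = 7 * 5^8 = 7 * 390625 = 2734375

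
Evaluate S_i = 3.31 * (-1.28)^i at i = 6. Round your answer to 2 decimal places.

S_6 = 3.31 * (-1.28)^6 ≈ 3.31 * 4.398 ≈ 14.56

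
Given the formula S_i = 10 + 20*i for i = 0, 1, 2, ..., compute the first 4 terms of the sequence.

This is an arithmetic sequence.
i=0: S_0 = 10 + 20*0 = 10
i=1: S_1 = 10 + 20*1 = 30
i=2: S_2 = 10 + 20*2 = 50
i=3: S_3 = 10 + 20*3 = 70
The first 4 terms are: [10, 30, 50, 70]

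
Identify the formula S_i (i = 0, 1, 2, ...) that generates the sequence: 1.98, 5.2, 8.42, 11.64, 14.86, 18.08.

Check differences: 5.2 - 1.98 = 3.22
8.42 - 5.2 = 3.22
Common difference d = 3.22.
First term a = 1.98.
Formula: S_i = 1.98 + 3.22*i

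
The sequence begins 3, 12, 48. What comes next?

Ratios: 12 / 3 = 4.0
This is a geometric sequence with common ratio r = 4.
Next term = 48 * 4 = 192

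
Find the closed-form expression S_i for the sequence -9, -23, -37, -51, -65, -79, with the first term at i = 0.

Check differences: -23 - -9 = -14
-37 - -23 = -14
Common difference d = -14.
First term a = -9.
Formula: S_i = -9 - 14*i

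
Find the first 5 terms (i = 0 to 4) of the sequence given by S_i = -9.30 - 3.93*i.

This is an arithmetic sequence.
i=0: S_0 = -9.3 + -3.93*0 = -9.3
i=1: S_1 = -9.3 + -3.93*1 = -13.23
i=2: S_2 = -9.3 + -3.93*2 = -17.16
i=3: S_3 = -9.3 + -3.93*3 = -21.09
i=4: S_4 = -9.3 + -3.93*4 = -25.02
The first 5 terms are: [-9.3, -13.23, -17.16, -21.09, -25.02]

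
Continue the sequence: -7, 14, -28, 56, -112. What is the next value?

Ratios: 14 / -7 = -2.0
This is a geometric sequence with common ratio r = -2.
Next term = -112 * -2 = 224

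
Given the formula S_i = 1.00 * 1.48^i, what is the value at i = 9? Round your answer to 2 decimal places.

S_9 = 1.0 * 1.48^9 ≈ 1.0 * 34.0687 ≈ 34.07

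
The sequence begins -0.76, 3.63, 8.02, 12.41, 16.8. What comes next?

Differences: 3.63 - -0.76 = 4.39
This is an arithmetic sequence with common difference d = 4.39.
Next term = 16.8 + 4.39 = 21.19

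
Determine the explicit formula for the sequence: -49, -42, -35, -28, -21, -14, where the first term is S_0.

Check differences: -42 - -49 = 7
-35 - -42 = 7
Common difference d = 7.
First term a = -49.
Formula: S_i = -49 + 7*i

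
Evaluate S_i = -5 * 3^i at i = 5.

S_5 = -5 * 3^5 = -5 * 243 = -1215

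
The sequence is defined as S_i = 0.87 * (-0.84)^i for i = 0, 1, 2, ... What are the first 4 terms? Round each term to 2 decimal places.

This is a geometric sequence.
i=0: S_0 = 0.87 * (-0.84)^0 = 0.87
i=1: S_1 = 0.87 * (-0.84)^1 ≈ -0.73
i=2: S_2 = 0.87 * (-0.84)^2 ≈ 0.61
i=3: S_3 = 0.87 * (-0.84)^3 ≈ -0.52
The first 4 terms are: [0.87, -0.73, 0.61, -0.52]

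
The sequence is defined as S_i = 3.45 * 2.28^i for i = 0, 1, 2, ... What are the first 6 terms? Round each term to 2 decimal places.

This is a geometric sequence.
i=0: S_0 = 3.45 * 2.28^0 = 3.45
i=1: S_1 = 3.45 * 2.28^1 ≈ 7.87
i=2: S_2 = 3.45 * 2.28^2 ≈ 17.93
i=3: S_3 = 3.45 * 2.28^3 ≈ 40.89
i=4: S_4 = 3.45 * 2.28^4 ≈ 93.23
i=5: S_5 = 3.45 * 2.28^5 ≈ 212.57
The first 6 terms are: [3.45, 7.87, 17.93, 40.89, 93.23, 212.57]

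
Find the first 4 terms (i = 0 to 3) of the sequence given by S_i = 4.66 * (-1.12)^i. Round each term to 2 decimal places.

This is a geometric sequence.
i=0: S_0 = 4.66 * (-1.12)^0 = 4.66
i=1: S_1 = 4.66 * (-1.12)^1 ≈ -5.22
i=2: S_2 = 4.66 * (-1.12)^2 ≈ 5.85
i=3: S_3 = 4.66 * (-1.12)^3 ≈ -6.55
The first 4 terms are: [4.66, -5.22, 5.85, -6.55]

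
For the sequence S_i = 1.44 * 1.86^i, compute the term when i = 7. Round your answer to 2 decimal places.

S_7 = 1.44 * 1.86^7 ≈ 1.44 * 77.0177 ≈ 110.91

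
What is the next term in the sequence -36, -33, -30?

Differences: -33 - -36 = 3
This is an arithmetic sequence with common difference d = 3.
Next term = -30 + 3 = -27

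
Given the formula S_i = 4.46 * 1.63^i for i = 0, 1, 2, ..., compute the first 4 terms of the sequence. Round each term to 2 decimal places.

This is a geometric sequence.
i=0: S_0 = 4.46 * 1.63^0 = 4.46
i=1: S_1 = 4.46 * 1.63^1 ≈ 7.27
i=2: S_2 = 4.46 * 1.63^2 ≈ 11.85
i=3: S_3 = 4.46 * 1.63^3 ≈ 19.32
The first 4 terms are: [4.46, 7.27, 11.85, 19.32]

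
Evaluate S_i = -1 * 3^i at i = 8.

S_8 = -1 * 3^8 = -1 * 6561 = -6561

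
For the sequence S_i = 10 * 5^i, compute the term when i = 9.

S_9 = 10 * 5^9 = 10 * 1953125 = 19531250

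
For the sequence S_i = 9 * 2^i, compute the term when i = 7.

S_7 = 9 * 2^7 = 9 * 128 = 1152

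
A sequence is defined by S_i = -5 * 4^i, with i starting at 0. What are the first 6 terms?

This is a geometric sequence.
i=0: S_0 = -5 * 4^0 = -5
i=1: S_1 = -5 * 4^1 = -20
i=2: S_2 = -5 * 4^2 = -80
i=3: S_3 = -5 * 4^3 = -320
i=4: S_4 = -5 * 4^4 = -1280
i=5: S_5 = -5 * 4^5 = -5120
The first 6 terms are: [-5, -20, -80, -320, -1280, -5120]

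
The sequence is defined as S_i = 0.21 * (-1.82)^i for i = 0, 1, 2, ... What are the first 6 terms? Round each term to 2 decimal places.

This is a geometric sequence.
i=0: S_0 = 0.21 * (-1.82)^0 = 0.21
i=1: S_1 = 0.21 * (-1.82)^1 ≈ -0.38
i=2: S_2 = 0.21 * (-1.82)^2 ≈ 0.7
i=3: S_3 = 0.21 * (-1.82)^3 ≈ -1.27
i=4: S_4 = 0.21 * (-1.82)^4 ≈ 2.3
i=5: S_5 = 0.21 * (-1.82)^5 ≈ -4.19
The first 6 terms are: [0.21, -0.38, 0.7, -1.27, 2.3, -4.19]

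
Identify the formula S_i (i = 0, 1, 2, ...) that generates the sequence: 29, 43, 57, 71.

Check differences: 43 - 29 = 14
57 - 43 = 14
Common difference d = 14.
First term a = 29.
Formula: S_i = 29 + 14*i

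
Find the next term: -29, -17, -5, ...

Differences: -17 - -29 = 12
This is an arithmetic sequence with common difference d = 12.
Next term = -5 + 12 = 7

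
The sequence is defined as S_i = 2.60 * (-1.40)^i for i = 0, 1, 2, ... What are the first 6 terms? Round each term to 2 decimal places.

This is a geometric sequence.
i=0: S_0 = 2.6 * (-1.4)^0 = 2.6
i=1: S_1 = 2.6 * (-1.4)^1 = -3.64
i=2: S_2 = 2.6 * (-1.4)^2 ≈ 5.1
i=3: S_3 = 2.6 * (-1.4)^3 ≈ -7.13
i=4: S_4 = 2.6 * (-1.4)^4 ≈ 9.99
i=5: S_5 = 2.6 * (-1.4)^5 ≈ -13.98
The first 6 terms are: [2.6, -3.64, 5.1, -7.13, 9.99, -13.98]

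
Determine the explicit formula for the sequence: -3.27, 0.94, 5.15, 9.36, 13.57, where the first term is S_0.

Check differences: 0.94 - -3.27 = 4.21
5.15 - 0.94 = 4.21
Common difference d = 4.21.
First term a = -3.27.
Formula: S_i = -3.27 + 4.21*i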